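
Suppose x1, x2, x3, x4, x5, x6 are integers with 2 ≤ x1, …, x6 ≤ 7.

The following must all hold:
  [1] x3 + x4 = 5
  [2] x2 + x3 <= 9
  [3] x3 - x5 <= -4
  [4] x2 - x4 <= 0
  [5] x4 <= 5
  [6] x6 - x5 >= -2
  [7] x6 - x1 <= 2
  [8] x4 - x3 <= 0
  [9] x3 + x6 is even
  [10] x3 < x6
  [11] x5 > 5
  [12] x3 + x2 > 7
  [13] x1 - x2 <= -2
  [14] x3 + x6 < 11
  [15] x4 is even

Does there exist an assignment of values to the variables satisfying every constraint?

Constraints 3, 4, 6, 7, 8, and 13 give x2 − x1 ≥ 2, x1 − x6 ≥ -2, x6 − x5 ≥ -2, x5 − x3 ≥ 4, x3 − x4 ≥ 0, x4 − x2 ≥ 0.
Adding all 6 inequalities: the left sides telescope to 0, and the right sides sum to 2 + (-2) + (-2) + 4 + 0 + 0 = 2. So 0 ≥ 2, which is false.

Unsatisfiable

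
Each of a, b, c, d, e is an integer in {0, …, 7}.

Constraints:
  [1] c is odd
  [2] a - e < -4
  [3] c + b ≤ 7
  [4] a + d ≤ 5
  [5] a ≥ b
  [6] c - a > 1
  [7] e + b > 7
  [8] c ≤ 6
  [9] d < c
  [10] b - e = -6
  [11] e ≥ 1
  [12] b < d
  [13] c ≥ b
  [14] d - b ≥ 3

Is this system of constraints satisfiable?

The assignment a = 1, b = 1, c = 5, d = 4, e = 7 works:
  constraint 2 holds since a - e = -6.
  constraint 3 holds since c + b = 6.
  constraint 4 holds since a + d = 5.
The rest check out directly.

Satisfiable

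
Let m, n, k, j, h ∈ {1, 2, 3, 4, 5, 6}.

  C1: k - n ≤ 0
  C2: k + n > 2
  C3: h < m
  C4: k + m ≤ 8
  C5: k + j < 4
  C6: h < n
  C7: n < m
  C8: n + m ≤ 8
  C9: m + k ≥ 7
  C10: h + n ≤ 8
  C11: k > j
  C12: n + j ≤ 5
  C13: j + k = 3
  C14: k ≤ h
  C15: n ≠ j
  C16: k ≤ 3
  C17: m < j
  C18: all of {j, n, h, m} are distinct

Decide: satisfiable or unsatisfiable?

Unsatisfiable

Constraints 6, 7, 11, 14, and 17 give h < n, n < m, m < j, j < k, k ≤ h. Chaining: h < n < m < j < k ≤ h, which forces h < h — impossible.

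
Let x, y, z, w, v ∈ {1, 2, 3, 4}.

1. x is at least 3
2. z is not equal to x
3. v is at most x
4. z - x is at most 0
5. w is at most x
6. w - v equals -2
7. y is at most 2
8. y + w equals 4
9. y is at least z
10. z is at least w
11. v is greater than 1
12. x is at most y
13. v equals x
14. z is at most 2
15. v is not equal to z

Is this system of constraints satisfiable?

Unsatisfiable

From constraint 1: x ≥ 3. From constraints 7 and 12: x ≤ y and y ≤ 2, so x ≤ 2. But 2 < 3, so no value of x works.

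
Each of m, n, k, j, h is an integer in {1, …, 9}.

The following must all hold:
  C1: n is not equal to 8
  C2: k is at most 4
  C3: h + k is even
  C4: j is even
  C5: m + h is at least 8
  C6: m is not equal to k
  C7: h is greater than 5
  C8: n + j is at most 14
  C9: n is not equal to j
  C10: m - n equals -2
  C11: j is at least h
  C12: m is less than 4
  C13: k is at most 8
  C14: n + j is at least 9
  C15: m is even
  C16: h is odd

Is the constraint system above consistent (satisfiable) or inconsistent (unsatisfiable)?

The assignment m = 2, n = 4, k = 3, j = 8, h = 7 works:
  constraint 5 holds since m + h = 9.
  constraint 8 holds since n + j = 12.
The rest check out directly.

Satisfiable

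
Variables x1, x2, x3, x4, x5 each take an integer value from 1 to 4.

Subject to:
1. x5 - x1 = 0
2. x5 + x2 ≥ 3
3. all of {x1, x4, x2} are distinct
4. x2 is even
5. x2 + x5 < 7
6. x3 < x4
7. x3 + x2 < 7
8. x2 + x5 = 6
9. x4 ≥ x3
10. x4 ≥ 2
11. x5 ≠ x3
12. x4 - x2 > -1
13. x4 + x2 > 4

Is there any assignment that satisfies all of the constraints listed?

Satisfiable

Setting (x1, x2, x3, x4, x5) = (4, 2, 2, 3, 4) satisfies everything: constraint 1: x5 - x1 = 0; constraint 2: x5 + x2 = 6; constraint 5: x2 + x5 = 6, and the others follow.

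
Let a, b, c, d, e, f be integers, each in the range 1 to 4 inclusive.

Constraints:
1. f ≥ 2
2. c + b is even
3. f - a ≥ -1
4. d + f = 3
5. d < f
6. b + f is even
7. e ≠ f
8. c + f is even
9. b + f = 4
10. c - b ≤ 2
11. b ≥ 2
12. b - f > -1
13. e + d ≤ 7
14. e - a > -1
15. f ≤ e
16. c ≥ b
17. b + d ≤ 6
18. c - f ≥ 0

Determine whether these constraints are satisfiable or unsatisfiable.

Try a = 2, b = 2, c = 2, d = 1, e = 4, f = 2.
Check constraint 3: f - a = 0; constraint 4: d + f = 3; constraint 9: b + f = 4. The remaining constraints are straightforward to verify.

Satisfiable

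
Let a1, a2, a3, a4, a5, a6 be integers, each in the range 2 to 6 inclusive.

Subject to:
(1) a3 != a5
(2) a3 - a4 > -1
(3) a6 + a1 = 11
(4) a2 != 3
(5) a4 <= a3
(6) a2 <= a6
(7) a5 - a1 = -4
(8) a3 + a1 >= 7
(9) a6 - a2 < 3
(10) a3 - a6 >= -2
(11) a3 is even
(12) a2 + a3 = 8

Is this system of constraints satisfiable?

Try a1 = 6, a2 = 4, a3 = 4, a4 = 4, a5 = 2, a6 = 5.
Check constraint 2: a3 - a4 = 0; constraint 3: a6 + a1 = 11; constraint 7: a5 - a1 = -4. The remaining constraints are straightforward to verify.

Satisfiable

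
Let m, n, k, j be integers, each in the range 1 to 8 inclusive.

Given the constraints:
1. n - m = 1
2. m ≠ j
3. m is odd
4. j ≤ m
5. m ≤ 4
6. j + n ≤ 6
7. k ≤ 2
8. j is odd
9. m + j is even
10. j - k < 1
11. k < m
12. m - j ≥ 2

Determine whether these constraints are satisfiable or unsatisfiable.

One satisfying assignment is m = 3, n = 4, k = 1, j = 1.
For the less obvious constraints — constraint 1: n - m = 1; constraint 6: j + n = 5; constraint 10: j - k = 0 — and the others hold by inspection.

Satisfiable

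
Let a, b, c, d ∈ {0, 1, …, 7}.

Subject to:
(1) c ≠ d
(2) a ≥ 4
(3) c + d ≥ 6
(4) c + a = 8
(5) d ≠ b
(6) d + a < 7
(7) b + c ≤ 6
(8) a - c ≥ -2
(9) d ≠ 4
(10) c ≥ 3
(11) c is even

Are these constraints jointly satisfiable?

Try a = 4, b = 1, c = 4, d = 2.
Check constraint 3: c + d = 6; constraint 4: c + a = 8. The remaining constraints are straightforward to verify.

Satisfiable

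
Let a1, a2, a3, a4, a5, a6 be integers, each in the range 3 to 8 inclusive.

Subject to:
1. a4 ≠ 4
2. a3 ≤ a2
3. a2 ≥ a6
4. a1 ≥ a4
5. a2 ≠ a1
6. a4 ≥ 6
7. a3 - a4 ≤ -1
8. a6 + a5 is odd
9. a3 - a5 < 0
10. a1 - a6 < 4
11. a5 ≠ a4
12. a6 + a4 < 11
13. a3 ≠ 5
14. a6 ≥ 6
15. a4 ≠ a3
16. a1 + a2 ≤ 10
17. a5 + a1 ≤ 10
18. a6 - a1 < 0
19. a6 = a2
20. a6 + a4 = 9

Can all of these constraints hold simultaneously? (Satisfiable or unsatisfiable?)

From constraints 4 and 6: a1 ≥ a4 ≥ 6. From constraints 3 and 14: a2 ≥ a6 ≥ 6. Hence a1 + a2 ≥ 12. But constraint 16 requires a1 + a2 ≤ 10, and 10 < 12. Contradiction.

Unsatisfiable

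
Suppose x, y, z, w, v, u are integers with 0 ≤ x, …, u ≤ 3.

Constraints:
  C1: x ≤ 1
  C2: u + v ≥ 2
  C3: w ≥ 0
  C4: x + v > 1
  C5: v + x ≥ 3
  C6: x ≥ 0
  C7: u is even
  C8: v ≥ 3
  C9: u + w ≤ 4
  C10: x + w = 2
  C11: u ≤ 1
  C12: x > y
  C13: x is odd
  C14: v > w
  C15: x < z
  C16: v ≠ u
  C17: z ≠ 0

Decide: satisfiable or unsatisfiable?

Take x = 1, y = 0, z = 3, w = 1, v = 3, u = 0. Then constraint 2: u + v = 3; constraint 4: x + v = 4, and every other listed constraint is also met.

Satisfiable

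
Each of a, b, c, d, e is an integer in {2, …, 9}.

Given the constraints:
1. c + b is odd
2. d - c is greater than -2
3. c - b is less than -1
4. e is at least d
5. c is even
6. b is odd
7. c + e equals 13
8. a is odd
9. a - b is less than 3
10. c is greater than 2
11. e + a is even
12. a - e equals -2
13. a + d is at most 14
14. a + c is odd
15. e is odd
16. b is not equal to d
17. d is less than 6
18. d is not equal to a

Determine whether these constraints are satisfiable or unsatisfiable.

One satisfying assignment is a = 7, b = 7, c = 4, d = 5, e = 9.
For the less obvious constraints — constraint 2: d - c = 1; constraint 3: c - b = -3; constraint 7: c + e = 13 — and the others hold by inspection.

Satisfiable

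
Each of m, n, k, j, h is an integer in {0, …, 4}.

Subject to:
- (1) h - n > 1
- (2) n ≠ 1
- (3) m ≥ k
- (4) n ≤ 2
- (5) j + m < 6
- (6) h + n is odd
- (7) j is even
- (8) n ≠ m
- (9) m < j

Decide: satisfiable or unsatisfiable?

Take m = 1, n = 0, k = 1, j = 2, h = 3. Then constraint 1: h - n = 3; constraint 5: j + m = 3, and every other listed constraint is also met.

Satisfiable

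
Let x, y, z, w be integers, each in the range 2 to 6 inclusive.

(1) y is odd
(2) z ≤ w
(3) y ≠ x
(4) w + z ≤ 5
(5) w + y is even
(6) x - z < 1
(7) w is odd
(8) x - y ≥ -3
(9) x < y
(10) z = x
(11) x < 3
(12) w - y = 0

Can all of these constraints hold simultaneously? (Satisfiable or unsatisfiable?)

Take x = 2, y = 3, z = 2, w = 3. Then constraint 4: w + z = 5; constraint 6: x - z = 0; constraint 8: x - y = -1, and every other listed constraint is also met.

Satisfiable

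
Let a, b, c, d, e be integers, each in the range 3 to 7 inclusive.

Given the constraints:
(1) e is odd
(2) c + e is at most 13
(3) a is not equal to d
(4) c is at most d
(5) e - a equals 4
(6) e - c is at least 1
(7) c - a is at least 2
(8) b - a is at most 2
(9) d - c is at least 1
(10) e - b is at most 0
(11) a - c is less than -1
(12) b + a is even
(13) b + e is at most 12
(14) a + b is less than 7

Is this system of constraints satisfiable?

Unsatisfiable

Constraints 6, 7, 8, and 10 give a − b ≥ -2, b − e ≥ 0, e − c ≥ 1, c − a ≥ 2.
Adding all 4 inequalities: the left sides telescope to 0, and the right sides sum to (-2) + 0 + 1 + 2 = 1. So 0 ≥ 1, which is false.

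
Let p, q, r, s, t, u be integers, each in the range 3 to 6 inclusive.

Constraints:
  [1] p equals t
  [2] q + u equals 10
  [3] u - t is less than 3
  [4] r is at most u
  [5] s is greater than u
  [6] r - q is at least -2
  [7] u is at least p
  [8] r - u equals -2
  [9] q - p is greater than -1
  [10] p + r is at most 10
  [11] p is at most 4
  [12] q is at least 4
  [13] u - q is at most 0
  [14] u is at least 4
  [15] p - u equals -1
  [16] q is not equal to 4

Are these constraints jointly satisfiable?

The assignment p = 4, q = 5, r = 3, s = 6, t = 4, u = 5 works:
  constraint 2 holds since q + u = 10.
  constraint 3 holds since u - t = 1.
The rest check out directly.

Satisfiable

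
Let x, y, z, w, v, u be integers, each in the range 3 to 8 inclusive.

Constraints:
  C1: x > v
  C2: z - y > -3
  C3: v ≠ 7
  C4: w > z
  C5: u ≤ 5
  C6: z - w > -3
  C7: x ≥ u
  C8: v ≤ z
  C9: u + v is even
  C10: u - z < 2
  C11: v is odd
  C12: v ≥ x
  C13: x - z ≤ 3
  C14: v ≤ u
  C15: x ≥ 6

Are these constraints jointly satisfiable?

From constraints 12 and 15: v ≥ x and x ≥ 6, so v ≥ 6. From constraints 5 and 14: v ≤ u and u ≤ 5, so v ≤ 5. But 5 < 6, so no value of v works.

Unsatisfiable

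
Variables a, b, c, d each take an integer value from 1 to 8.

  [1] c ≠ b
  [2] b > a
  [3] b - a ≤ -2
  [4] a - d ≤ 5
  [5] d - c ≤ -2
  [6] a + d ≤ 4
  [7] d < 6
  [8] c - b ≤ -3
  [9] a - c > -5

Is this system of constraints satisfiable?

Constraints 3, 4, 5, and 8 give a − b ≥ 2, b − c ≥ 3, c − d ≥ 2, d − a ≥ -5.
Adding all 4 inequalities: the left sides telescope to 0, and the right sides sum to 2 + 3 + 2 + (-5) = 2. So 0 ≥ 2, which is false.

Unsatisfiable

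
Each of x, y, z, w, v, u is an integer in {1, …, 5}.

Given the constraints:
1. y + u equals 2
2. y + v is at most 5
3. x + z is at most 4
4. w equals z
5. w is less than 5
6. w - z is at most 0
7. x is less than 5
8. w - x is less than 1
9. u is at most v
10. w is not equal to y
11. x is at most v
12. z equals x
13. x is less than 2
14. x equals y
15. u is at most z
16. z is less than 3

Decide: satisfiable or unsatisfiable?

Unsatisfiable

From constraints 4, 12, and 14, w = z = x = y, so w = y. But constraint 10 says w ≠ y. Contradiction.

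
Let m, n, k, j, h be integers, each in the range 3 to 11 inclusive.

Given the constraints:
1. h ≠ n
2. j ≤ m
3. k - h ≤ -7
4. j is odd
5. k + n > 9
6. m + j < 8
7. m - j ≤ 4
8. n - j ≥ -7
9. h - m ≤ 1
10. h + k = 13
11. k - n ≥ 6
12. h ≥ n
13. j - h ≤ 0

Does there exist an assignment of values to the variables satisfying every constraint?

Unsatisfiable

Constraints 3, 7, 8, 9, and 11 give k − n ≥ 6, n − j ≥ -7, j − m ≥ -4, m − h ≥ -1, h − k ≥ 7.
Adding all 5 inequalities: the left sides telescope to 0, and the right sides sum to 6 + (-7) + (-4) + (-1) + 7 = 1. So 0 ≥ 1, which is false.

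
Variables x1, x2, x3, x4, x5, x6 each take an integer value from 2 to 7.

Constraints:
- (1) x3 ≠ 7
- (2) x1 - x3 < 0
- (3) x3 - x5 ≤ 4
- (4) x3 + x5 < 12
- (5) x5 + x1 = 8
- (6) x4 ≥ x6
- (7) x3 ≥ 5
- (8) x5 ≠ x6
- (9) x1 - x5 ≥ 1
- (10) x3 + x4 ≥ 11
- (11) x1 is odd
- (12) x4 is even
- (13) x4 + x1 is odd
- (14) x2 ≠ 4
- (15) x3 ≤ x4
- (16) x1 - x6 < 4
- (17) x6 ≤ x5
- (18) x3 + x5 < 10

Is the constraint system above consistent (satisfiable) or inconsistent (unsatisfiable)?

Satisfiable

Try x1 = 5, x2 = 5, x3 = 6, x4 = 6, x5 = 3, x6 = 2.
Check constraint 2: x1 - x3 = -1; constraint 3: x3 - x5 = 3; constraint 4: x3 + x5 = 9. The remaining constraints are straightforward to verify.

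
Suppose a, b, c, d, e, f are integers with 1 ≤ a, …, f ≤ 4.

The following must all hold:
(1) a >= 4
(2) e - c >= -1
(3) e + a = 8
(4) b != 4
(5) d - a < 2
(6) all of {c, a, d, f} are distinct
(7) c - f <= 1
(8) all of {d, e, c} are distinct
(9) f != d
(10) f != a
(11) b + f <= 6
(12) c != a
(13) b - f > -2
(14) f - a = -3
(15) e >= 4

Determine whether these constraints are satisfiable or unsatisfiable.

Satisfiable

The assignment a = 4, b = 2, c = 2, d = 3, e = 4, f = 1 works:
  constraint 2 holds since e - c = 2.
  constraint 3 holds since e + a = 8.
  constraint 5 holds since d - a = -1.
The rest check out directly.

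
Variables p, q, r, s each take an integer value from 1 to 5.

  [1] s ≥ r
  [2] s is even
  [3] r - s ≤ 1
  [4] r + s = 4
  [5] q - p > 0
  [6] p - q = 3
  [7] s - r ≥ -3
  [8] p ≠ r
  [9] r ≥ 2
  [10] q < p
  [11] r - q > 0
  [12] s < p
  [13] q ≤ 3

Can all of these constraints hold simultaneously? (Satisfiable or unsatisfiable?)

Unsatisfiable

Constraints 1, 5, 11, and 12 give r ≤ s, s < p, p < q, q < r. Chaining: r ≤ s < p < q < r, which forces r < r — impossible.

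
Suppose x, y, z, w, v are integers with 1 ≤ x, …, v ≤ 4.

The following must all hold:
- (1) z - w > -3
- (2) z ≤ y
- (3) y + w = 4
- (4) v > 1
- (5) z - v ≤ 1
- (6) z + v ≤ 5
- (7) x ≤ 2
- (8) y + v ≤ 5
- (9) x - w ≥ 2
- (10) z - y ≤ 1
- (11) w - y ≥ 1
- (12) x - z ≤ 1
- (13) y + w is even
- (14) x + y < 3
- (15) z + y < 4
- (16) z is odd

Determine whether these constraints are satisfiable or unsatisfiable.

Unsatisfiable

Constraints 9, 10, 11, and 12 give z − x ≥ -1, x − w ≥ 2, w − y ≥ 1, y − z ≥ -1.
Adding all 4 inequalities: the left sides telescope to 0, and the right sides sum to (-1) + 2 + 1 + (-1) = 1. So 0 ≥ 1, which is false.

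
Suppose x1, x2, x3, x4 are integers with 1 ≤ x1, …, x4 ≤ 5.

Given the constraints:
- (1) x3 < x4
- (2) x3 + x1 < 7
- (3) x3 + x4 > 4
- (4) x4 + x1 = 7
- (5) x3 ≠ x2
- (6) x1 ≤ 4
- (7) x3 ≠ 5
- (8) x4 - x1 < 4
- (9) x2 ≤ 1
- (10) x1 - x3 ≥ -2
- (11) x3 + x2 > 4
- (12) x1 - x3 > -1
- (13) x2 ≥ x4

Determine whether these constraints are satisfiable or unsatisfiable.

Unsatisfiable

From constraints 9 and 13: x4 ≤ x2 ≤ 1. From constraint 6: x1 ≤ 4. Hence x4 + x1 ≤ 5. But constraint 4 requires x4 + x1 = 7, and 7 > 5. Contradiction.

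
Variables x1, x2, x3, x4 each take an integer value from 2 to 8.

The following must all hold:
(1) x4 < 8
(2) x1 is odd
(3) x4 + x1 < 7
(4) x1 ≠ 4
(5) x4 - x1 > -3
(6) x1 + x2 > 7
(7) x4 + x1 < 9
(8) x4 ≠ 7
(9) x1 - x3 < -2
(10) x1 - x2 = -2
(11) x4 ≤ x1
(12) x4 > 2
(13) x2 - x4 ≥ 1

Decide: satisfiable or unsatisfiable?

Satisfiable

The assignment x1 = 3, x2 = 5, x3 = 8, x4 = 3 works:
  constraint 3 holds since x4 + x1 = 6.
  constraint 5 holds since x4 - x1 = 0.
The rest check out directly.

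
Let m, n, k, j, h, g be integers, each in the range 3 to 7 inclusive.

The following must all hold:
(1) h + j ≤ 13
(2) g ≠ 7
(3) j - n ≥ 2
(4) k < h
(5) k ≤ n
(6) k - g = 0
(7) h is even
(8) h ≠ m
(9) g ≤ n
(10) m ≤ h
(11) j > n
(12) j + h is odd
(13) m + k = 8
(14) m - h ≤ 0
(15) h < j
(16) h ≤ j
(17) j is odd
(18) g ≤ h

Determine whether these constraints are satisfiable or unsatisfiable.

The assignment m = 3, n = 5, k = 5, j = 7, h = 6, g = 5 works:
  constraint 1 holds since h + j = 13.
  constraint 3 holds since j - n = 2.
  constraint 6 holds since k - g = 0.
The rest check out directly.

Satisfiable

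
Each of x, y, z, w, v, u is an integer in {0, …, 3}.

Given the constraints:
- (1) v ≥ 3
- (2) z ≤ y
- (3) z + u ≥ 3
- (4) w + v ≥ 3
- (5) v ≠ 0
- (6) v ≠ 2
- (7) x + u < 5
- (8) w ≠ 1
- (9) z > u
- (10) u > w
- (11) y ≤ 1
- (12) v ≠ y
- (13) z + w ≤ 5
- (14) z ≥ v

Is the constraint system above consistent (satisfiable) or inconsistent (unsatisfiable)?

From constraints 1 and 14: z ≥ v and v ≥ 3, so z ≥ 3. From constraints 2 and 11: z ≤ y and y ≤ 1, so z ≤ 1. But 1 < 3, so no value of z works.

Unsatisfiable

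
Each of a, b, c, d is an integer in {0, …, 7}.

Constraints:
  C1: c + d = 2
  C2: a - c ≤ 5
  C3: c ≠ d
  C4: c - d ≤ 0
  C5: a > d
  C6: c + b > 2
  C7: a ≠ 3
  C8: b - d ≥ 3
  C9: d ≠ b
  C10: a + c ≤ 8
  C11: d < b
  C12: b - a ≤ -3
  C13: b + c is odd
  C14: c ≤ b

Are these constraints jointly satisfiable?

Constraints 2, 4, 8, and 12 give d − c ≥ 0, c − a ≥ -5, a − b ≥ 3, b − d ≥ 3.
Adding all 4 inequalities: the left sides telescope to 0, and the right sides sum to 0 + (-5) + 3 + 3 = 1. So 0 ≥ 1, which is false.

Unsatisfiable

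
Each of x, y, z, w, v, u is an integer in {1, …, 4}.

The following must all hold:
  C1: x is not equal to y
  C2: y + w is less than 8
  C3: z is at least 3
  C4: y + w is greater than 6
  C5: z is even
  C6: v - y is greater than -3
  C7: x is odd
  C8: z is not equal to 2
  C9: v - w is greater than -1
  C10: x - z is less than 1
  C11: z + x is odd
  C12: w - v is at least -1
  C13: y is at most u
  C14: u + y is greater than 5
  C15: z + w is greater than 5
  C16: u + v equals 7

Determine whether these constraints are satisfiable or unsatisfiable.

One satisfying assignment is x = 3, y = 4, z = 4, w = 3, v = 3, u = 4.
For the less obvious constraints — constraint 2: y + w = 7; constraint 4: y + w = 7 — and the others hold by inspection.

Satisfiable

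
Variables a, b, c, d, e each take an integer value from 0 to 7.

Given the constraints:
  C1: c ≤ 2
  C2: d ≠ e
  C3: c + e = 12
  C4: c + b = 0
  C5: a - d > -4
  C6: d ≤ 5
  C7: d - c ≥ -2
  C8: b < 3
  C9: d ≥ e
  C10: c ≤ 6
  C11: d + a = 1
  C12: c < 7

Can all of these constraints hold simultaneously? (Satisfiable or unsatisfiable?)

From constraint 10: c ≤ 6. From constraints 6 and 9: e ≤ d ≤ 5. Hence c + e ≤ 11. But constraint 3 requires c + e = 12, and 12 > 11. Contradiction.

Unsatisfiable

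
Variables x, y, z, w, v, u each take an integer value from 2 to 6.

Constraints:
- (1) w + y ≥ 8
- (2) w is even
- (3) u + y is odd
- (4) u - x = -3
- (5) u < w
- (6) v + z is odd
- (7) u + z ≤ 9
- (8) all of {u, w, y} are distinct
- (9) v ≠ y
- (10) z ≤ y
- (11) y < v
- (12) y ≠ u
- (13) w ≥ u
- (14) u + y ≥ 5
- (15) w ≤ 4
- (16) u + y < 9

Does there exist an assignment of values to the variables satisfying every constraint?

One satisfying assignment is x = 5, y = 5, z = 5, w = 4, v = 6, u = 2.
For the less obvious constraints — constraint 1: w + y = 9; constraint 4: u - x = -3; constraint 7: u + z = 7 — and the others hold by inspection.

Satisfiable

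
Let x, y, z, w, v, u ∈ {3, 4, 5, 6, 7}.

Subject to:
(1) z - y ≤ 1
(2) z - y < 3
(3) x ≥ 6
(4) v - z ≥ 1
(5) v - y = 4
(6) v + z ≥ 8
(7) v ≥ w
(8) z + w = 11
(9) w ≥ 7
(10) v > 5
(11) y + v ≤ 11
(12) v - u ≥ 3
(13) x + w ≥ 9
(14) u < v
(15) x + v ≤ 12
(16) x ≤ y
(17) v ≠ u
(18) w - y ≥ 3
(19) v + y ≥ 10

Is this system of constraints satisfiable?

From constraint 3: x ≥ 6. From constraints 7 and 9: v ≥ w ≥ 7. Hence x + v ≥ 13. But constraint 15 requires x + v ≤ 12, and 12 < 13. Contradiction.

Unsatisfiable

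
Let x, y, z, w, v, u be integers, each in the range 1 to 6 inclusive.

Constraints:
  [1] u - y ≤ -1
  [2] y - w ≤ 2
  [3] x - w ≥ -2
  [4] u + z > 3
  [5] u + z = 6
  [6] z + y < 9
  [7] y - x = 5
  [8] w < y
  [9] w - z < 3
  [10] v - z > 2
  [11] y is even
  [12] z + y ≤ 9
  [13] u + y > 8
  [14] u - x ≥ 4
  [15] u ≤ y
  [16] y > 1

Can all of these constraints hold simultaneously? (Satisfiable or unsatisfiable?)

Unsatisfiable

Constraints 1, 2, 3, and 14 give x − w ≥ -2, w − y ≥ -2, y − u ≥ 1, u − x ≥ 4.
Adding all 4 inequalities: the left sides telescope to 0, and the right sides sum to (-2) + (-2) + 1 + 4 = 1. So 0 ≥ 1, which is false.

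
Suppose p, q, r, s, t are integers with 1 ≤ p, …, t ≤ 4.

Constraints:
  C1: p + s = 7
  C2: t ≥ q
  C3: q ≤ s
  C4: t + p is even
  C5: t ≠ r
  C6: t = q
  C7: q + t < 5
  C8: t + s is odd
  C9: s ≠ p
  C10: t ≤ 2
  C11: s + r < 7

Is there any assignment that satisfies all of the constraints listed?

Satisfiable

One satisfying assignment is p = 3, q = 1, r = 2, s = 4, t = 1.
For the less obvious constraints — constraint 1: p + s = 7; constraint 7: q + t = 2; constraint 11: s + r = 6 — and the others hold by inspection.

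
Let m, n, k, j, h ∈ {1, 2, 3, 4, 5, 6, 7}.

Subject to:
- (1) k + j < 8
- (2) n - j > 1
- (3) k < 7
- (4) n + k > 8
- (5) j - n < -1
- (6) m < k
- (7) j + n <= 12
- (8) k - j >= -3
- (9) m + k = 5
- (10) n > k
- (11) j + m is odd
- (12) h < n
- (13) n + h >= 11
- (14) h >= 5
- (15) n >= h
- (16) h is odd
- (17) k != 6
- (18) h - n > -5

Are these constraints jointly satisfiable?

One satisfying assignment is m = 2, n = 7, k = 3, j = 3, h = 5.
For the less obvious constraints — constraint 1: k + j = 6; constraint 2: n - j = 4; constraint 4: n + k = 10 — and the others hold by inspection.

Satisfiable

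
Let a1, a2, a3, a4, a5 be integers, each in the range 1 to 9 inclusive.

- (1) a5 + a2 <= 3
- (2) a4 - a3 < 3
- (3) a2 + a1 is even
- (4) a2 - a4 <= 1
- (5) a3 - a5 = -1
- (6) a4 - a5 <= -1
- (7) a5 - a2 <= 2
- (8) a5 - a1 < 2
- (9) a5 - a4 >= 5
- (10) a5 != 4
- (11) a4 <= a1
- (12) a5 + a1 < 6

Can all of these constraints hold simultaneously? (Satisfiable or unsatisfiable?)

Unsatisfiable

Constraints 4, 7, and 9 give a5 − a4 ≥ 5, a4 − a2 ≥ -1, a2 − a5 ≥ -2.
Adding all 3 inequalities: the left sides telescope to 0, and the right sides sum to 5 + (-1) + (-2) = 2. So 0 ≥ 2, which is false.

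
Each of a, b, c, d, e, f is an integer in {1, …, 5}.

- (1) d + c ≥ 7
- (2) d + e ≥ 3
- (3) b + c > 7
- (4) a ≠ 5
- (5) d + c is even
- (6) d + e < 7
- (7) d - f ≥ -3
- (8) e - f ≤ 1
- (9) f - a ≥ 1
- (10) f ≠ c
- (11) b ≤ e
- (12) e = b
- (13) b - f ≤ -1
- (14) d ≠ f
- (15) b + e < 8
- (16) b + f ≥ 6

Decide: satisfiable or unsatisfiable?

Satisfiable

One satisfying assignment is a = 1, b = 3, c = 5, d = 3, e = 3, f = 4.
For the less obvious constraints — constraint 1: d + c = 8; constraint 2: d + e = 6; constraint 3: b + c = 8 — and the others hold by inspection.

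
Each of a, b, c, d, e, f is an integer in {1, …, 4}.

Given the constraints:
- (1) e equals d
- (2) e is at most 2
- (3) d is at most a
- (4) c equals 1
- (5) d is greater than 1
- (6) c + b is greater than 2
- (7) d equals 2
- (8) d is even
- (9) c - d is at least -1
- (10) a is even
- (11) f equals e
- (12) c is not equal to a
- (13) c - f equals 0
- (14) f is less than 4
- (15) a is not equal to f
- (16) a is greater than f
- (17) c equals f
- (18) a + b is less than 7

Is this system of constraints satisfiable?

Constraint 4 fixes c = 1 and constraint 7 fixes d = 2. Constraints 1, 11, and 17 give c = f = e = d, so c = d. But 1 ≠ 2 — contradiction.

Unsatisfiable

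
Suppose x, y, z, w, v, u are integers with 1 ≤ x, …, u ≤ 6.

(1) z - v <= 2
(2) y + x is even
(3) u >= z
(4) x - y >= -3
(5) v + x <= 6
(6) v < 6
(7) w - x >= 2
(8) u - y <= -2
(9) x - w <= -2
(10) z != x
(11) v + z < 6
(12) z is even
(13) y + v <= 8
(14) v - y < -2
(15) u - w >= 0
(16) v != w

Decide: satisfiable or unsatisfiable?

Unsatisfiable

Constraints 4, 7, 8, and 15 give y − u ≥ 2, u − w ≥ 0, w − x ≥ 2, x − y ≥ -3.
Adding all 4 inequalities: the left sides telescope to 0, and the right sides sum to 2 + 0 + 2 + (-3) = 1. So 0 ≥ 1, which is false.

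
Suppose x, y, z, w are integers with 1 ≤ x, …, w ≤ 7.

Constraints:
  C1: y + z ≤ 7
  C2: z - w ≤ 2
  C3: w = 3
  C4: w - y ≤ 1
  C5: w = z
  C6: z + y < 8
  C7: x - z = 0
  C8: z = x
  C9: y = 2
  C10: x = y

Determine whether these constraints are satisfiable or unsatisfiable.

Unsatisfiable

Constraint 3 fixes w = 3 and constraint 9 fixes y = 2. Constraints 5, 8, and 10 give w = z = x = y, so w = y. But 3 ≠ 2 — contradiction.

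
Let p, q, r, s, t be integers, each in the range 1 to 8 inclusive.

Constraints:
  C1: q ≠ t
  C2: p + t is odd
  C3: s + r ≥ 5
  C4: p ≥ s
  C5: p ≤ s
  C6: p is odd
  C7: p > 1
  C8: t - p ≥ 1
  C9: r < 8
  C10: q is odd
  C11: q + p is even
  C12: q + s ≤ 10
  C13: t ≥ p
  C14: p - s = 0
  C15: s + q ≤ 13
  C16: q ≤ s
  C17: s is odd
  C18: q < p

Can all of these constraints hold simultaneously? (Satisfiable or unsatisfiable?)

Try p = 7, q = 3, r = 1, s = 7, t = 8.
Check constraint 3: s + r = 8; constraint 8: t - p = 1; constraint 12: q + s = 10. The remaining constraints are straightforward to verify.

Satisfiable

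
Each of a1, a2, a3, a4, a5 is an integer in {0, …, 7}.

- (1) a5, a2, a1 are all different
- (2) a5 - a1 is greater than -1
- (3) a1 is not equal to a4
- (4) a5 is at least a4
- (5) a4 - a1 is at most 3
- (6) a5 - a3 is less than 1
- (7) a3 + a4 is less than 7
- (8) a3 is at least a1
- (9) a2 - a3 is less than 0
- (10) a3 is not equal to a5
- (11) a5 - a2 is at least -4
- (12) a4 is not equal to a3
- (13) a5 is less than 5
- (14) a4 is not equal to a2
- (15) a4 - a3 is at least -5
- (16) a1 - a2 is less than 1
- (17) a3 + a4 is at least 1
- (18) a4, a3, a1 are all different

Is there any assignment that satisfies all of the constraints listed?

Satisfiable

One satisfying assignment is a1 = 0, a2 = 2, a3 = 3, a4 = 1, a5 = 1.
For the less obvious constraints — constraint 2: a5 - a1 = 1; constraint 5: a4 - a1 = 1; constraint 6: a5 - a3 = -2 — and the others hold by inspection.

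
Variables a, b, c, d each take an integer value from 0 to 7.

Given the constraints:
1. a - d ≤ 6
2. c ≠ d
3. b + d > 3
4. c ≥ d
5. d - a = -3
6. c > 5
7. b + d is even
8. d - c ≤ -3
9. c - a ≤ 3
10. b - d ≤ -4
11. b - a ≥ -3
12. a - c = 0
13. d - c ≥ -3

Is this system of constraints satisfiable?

Constraints 8, 9, 10, and 11 give c − d ≥ 3, d − b ≥ 4, b − a ≥ -3, a − c ≥ -3.
Adding all 4 inequalities: the left sides telescope to 0, and the right sides sum to 3 + 4 + (-3) + (-3) = 1. So 0 ≥ 1, which is false.

Unsatisfiable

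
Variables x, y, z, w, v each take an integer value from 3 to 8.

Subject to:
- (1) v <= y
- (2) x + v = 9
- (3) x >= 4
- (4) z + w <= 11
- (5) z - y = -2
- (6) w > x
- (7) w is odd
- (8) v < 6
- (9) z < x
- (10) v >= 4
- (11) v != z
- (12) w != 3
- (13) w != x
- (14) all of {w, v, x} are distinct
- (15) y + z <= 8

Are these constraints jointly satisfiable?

Take x = 4, y = 5, z = 3, w = 7, v = 5. Then constraint 2: x + v = 9; constraint 4: z + w = 10; constraint 5: z - y = -2, and every other listed constraint is also met.

Satisfiable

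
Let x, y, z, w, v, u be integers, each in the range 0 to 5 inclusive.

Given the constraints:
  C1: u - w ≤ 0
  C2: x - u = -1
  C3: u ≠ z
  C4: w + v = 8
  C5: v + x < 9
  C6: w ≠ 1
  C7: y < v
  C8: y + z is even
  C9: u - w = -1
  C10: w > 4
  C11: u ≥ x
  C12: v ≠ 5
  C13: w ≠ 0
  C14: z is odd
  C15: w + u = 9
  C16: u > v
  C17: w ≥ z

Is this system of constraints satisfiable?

The assignment x = 3, y = 1, z = 5, w = 5, v = 3, u = 4 works:
  constraint 1 holds since u - w = -1.
  constraint 2 holds since x - u = -1.
  constraint 4 holds since w + v = 8.
The rest check out directly.

Satisfiable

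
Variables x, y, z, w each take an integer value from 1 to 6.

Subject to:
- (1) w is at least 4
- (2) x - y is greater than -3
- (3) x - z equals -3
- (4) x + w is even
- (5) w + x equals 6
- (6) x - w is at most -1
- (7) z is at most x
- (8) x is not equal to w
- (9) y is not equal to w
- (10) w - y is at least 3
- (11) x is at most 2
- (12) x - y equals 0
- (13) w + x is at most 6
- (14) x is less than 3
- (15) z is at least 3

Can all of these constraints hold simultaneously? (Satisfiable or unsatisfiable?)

From constraint 1: w ≥ 4. From constraints 7 and 15: x ≥ z ≥ 3. Hence w + x ≥ 7. But constraint 13 requires w + x ≤ 6, and 6 < 7. Contradiction.

Unsatisfiable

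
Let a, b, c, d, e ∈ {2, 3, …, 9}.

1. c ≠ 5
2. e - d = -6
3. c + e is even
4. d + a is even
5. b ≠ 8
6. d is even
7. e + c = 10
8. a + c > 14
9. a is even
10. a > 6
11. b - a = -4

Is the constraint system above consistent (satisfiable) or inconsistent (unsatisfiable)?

Satisfiable

Setting (a, b, c, d, e) = (8, 4, 8, 8, 2) satisfies everything: constraint 2: e - d = -6; constraint 7: e + c = 10, and the others follow.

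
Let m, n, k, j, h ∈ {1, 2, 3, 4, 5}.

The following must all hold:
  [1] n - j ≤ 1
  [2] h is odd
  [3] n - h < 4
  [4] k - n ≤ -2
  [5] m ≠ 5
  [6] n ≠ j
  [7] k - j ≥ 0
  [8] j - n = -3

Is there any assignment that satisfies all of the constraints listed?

Unsatisfiable

Constraints 1, 4, and 7 give k − j ≥ 0, j − n ≥ -1, n − k ≥ 2.
Adding all 3 inequalities: the left sides telescope to 0, and the right sides sum to 0 + (-1) + 2 = 1. So 0 ≥ 1, which is false.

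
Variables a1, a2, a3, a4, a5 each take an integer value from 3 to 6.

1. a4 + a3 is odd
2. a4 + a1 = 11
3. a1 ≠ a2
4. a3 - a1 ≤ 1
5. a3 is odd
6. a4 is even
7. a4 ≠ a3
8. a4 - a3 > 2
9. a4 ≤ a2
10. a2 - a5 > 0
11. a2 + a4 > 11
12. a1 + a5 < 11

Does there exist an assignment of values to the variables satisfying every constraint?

Setting (a1, a2, a3, a4, a5) = (5, 6, 3, 6, 5) satisfies everything: constraint 2: a4 + a1 = 11; constraint 4: a3 - a1 = -2, and the others follow.

Satisfiable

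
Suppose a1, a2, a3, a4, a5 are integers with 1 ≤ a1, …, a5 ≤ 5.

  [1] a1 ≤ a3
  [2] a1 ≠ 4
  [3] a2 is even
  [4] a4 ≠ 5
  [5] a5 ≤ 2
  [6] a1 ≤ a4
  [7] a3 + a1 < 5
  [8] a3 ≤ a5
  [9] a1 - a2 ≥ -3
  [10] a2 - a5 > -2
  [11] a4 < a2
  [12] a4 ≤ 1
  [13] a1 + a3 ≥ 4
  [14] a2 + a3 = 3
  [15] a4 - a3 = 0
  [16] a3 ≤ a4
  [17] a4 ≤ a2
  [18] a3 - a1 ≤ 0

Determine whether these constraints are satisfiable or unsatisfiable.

Unsatisfiable

From constraints 6 and 12: a1 ≤ a4 ≤ 1. From constraints 5 and 8: a3 ≤ a5 ≤ 2. Hence a1 + a3 ≤ 3. But constraint 13 requires a1 + a3 ≥ 4, and 4 > 3. Contradiction.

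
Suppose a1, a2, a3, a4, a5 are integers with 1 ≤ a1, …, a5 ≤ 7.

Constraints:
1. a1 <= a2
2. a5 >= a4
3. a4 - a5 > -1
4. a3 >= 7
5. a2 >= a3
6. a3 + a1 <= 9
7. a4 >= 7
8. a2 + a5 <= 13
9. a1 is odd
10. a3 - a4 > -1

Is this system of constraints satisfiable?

Unsatisfiable

From constraints 4 and 5: a2 ≥ a3 ≥ 7. From constraints 2 and 7: a5 ≥ a4 ≥ 7. Hence a2 + a5 ≥ 14. But constraint 8 requires a2 + a5 ≤ 13, and 13 < 14. Contradiction.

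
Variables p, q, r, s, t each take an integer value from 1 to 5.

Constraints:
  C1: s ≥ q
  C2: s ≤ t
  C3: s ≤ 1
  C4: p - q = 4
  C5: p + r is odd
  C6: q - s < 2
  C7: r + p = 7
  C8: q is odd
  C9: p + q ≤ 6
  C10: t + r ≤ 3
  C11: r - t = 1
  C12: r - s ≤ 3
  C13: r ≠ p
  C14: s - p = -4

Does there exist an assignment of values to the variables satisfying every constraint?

Take p = 5, q = 1, r = 2, s = 1, t = 1. Then constraint 4: p - q = 4; constraint 6: q - s = 0; constraint 7: r + p = 7, and every other listed constraint is also met.

Satisfiable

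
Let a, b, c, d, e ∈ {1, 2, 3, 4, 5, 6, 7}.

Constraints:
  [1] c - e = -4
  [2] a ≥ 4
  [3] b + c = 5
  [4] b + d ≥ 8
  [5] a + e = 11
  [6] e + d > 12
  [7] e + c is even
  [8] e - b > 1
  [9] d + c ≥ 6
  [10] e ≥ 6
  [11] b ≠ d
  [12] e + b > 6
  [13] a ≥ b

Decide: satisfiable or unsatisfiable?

Satisfiable

Try a = 5, b = 3, c = 2, d = 7, e = 6.
Check constraint 1: c - e = -4; constraint 3: b + c = 5. The remaining constraints are straightforward to verify.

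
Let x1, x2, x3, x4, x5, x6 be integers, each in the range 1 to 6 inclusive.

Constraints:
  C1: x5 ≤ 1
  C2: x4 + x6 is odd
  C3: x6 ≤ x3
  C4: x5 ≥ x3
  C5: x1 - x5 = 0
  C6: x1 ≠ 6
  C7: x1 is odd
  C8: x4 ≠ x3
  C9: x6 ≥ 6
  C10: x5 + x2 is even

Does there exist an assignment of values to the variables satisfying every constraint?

Unsatisfiable

From constraints 3 and 9: x3 ≥ x6 and x6 ≥ 6, so x3 ≥ 6. From constraints 1 and 4: x3 ≤ x5 and x5 ≤ 1, so x3 ≤ 1. But 1 < 6, so no value of x3 works.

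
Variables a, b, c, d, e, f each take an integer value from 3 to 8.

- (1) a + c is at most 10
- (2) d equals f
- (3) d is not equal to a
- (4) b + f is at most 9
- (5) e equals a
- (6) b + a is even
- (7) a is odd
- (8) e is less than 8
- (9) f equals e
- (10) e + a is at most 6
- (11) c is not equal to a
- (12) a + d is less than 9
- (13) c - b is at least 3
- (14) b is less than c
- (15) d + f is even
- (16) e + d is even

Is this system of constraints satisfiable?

Unsatisfiable

From constraints 2, 5, and 9, d = f = e = a, so d = a. But constraint 3 says d ≠ a. Contradiction.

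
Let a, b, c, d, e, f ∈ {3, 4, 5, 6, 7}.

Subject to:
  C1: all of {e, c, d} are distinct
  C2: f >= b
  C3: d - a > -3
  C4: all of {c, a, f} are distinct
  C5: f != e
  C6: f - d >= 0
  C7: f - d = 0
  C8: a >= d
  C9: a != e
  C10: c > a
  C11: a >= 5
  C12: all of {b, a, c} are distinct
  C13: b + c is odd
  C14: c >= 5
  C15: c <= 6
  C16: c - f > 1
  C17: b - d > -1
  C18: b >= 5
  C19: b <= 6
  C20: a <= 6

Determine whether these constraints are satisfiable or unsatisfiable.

Constraints 11, 14, 15, 18, 19, and 20 confine each of b, a, c to the 2 values {5, 6}.
Constraint 12 requires all 3 of them to be distinct, but only 2 values are available — impossible by the pigeonhole principle.

Unsatisfiable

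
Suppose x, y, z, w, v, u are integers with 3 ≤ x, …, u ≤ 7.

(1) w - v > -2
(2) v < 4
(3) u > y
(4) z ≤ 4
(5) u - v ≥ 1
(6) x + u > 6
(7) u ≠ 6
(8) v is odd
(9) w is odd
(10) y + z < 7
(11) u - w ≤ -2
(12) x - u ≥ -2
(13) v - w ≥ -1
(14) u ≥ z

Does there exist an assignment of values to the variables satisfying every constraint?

Unsatisfiable

Constraints 5, 11, and 13 give w − u ≥ 2, u − v ≥ 1, v − w ≥ -1.
Adding all 3 inequalities: the left sides telescope to 0, and the right sides sum to 2 + 1 + (-1) = 2. So 0 ≥ 2, which is false.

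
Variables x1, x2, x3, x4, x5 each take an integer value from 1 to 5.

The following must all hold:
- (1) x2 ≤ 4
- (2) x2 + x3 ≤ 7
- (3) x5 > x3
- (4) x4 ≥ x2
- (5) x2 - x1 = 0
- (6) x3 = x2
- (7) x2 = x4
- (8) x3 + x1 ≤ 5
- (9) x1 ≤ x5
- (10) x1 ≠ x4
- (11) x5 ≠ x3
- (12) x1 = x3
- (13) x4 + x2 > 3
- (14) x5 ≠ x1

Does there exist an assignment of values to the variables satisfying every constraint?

From constraints 6, 7, and 12, x1 = x3 = x2 = x4, so x1 = x4. But constraint 10 says x1 ≠ x4. Contradiction.

Unsatisfiable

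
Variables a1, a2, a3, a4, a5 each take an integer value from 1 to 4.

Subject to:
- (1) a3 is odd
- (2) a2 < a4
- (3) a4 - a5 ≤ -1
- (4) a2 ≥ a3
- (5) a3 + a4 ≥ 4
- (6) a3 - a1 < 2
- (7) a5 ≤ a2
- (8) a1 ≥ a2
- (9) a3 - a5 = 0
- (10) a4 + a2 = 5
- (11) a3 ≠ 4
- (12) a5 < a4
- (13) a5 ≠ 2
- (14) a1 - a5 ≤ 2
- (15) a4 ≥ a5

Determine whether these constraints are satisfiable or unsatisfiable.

Constraints 2, 3, and 7 give a2 < a4, a4 < a5, a5 ≤ a2. Chaining: a2 < a4 < a5 ≤ a2, which forces a2 < a2 — impossible.

Unsatisfiable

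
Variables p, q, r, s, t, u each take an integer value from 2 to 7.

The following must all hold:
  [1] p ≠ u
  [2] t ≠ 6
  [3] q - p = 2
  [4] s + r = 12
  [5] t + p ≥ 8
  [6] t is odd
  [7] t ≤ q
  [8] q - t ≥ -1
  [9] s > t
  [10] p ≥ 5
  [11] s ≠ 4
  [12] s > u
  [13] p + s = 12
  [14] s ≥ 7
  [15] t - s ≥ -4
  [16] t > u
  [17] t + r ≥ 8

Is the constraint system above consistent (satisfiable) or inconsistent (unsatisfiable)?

Satisfiable

Try p = 5, q = 7, r = 5, s = 7, t = 5, u = 3.
Check constraint 3: q - p = 2; constraint 4: s + r = 12; constraint 5: t + p = 10. The remaining constraints are straightforward to verify.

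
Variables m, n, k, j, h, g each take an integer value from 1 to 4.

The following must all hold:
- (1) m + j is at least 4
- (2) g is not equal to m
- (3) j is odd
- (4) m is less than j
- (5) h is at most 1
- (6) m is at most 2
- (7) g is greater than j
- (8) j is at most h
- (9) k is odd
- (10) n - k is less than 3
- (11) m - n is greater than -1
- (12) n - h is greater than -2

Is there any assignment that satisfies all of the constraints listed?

From constraint 6: m ≤ 2. From constraints 5 and 8: j ≤ h ≤ 1. Hence m + j ≤ 3. But constraint 1 requires m + j ≥ 4, and 4 > 3. Contradiction.

Unsatisfiable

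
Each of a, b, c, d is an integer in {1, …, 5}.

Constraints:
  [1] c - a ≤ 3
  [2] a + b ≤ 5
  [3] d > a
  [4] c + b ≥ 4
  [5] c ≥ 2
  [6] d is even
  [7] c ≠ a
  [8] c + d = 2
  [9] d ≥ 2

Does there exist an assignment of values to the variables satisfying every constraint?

From constraint 5: c ≥ 2. From constraint 9: d ≥ 2. Hence c + d ≥ 4. But constraint 8 requires c + d = 2, and 2 < 4. Contradiction.

Unsatisfiable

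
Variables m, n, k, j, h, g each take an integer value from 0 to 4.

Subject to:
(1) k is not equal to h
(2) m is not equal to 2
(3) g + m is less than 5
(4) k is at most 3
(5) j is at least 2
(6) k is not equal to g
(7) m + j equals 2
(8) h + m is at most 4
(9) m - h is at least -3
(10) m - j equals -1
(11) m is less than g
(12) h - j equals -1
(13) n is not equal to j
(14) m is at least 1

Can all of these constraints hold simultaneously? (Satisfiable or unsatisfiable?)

From constraint 14: m ≥ 1. From constraint 5: j ≥ 2. Hence m + j ≥ 3. But constraint 7 requires m + j = 2, and 2 < 3. Contradiction.

Unsatisfiable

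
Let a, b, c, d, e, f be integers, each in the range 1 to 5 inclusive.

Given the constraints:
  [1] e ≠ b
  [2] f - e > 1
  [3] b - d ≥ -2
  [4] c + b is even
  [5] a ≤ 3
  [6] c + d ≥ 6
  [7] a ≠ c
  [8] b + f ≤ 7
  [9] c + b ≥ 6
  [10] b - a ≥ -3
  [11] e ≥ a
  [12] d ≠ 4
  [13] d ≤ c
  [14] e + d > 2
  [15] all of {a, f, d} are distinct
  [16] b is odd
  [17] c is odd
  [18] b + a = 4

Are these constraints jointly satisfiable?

Satisfiable

Take a = 3, b = 1, c = 5, d = 2, e = 3, f = 5. Then constraint 2: f - e = 2; constraint 3: b - d = -1, and every other listed constraint is also met.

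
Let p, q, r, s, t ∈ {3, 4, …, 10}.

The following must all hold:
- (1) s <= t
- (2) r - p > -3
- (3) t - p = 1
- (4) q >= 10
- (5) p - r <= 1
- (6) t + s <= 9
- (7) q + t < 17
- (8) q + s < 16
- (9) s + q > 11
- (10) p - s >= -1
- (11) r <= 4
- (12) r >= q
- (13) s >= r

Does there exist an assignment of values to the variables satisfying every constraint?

Unsatisfiable

From constraints 4 and 12: r ≥ q and q ≥ 10, so r ≥ 10. From constraint 11: r ≤ 4. But 4 < 10, so no value of r works.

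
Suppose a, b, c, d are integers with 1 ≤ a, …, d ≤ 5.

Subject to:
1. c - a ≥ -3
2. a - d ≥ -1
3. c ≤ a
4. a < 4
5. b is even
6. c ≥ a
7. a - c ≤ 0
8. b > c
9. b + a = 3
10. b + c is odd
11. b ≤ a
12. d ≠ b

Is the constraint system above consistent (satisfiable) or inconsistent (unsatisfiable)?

Unsatisfiable

Constraints 7, 8, and 11 give b ≤ a, a ≤ c, c < b. Chaining: b ≤ a ≤ c < b, which forces b < b — impossible.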